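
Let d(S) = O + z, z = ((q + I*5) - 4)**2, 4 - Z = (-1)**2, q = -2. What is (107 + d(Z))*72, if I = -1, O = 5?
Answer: 16776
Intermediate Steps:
Z = 3 (Z = 4 - 1*(-1)**2 = 4 - 1*1 = 4 - 1 = 3)
z = 121 (z = ((-2 - 1*5) - 4)**2 = ((-2 - 5) - 4)**2 = (-7 - 4)**2 = (-11)**2 = 121)
d(S) = 126 (d(S) = 5 + 121 = 126)
(107 + d(Z))*72 = (107 + 126)*72 = 233*72 = 16776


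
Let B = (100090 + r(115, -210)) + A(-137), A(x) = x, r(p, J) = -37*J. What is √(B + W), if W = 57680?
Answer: √165403 ≈ 406.70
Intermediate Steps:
B = 107723 (B = (100090 - 37*(-210)) - 137 = (100090 + 7770) - 137 = 107860 - 137 = 107723)
√(B + W) = √(107723 + 57680) = √165403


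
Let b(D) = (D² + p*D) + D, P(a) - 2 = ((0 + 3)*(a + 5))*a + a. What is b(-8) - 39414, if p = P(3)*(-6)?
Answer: -35662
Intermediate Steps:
P(a) = 2 + a + a*(15 + 3*a) (P(a) = 2 + (((0 + 3)*(a + 5))*a + a) = 2 + ((3*(5 + a))*a + a) = 2 + ((15 + 3*a)*a + a) = 2 + (a*(15 + 3*a) + a) = 2 + (a + a*(15 + 3*a)) = 2 + a + a*(15 + 3*a))
p = -462 (p = (2 + 3*3² + 16*3)*(-6) = (2 + 3*9 + 48)*(-6) = (2 + 27 + 48)*(-6) = 77*(-6) = -462)
b(D) = D² - 461*D (b(D) = (D² - 462*D) + D = D² - 461*D)
b(-8) - 39414 = -8*(-461 - 8) - 39414 = -8*(-469) - 39414 = 3752 - 39414 = -35662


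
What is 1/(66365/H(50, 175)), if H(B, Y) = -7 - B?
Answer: -57/66365 ≈ -0.00085889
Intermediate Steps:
1/(66365/H(50, 175)) = 1/(66365/(-7 - 1*50)) = 1/(66365/(-7 - 50)) = 1/(66365/(-57)) = 1/(66365*(-1/57)) = 1/(-66365/57) = -57/66365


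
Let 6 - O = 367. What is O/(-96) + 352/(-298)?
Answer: 36893/14304 ≈ 2.5792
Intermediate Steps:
O = -361 (O = 6 - 1*367 = 6 - 367 = -361)
O/(-96) + 352/(-298) = -361/(-96) + 352/(-298) = -361*(-1/96) + 352*(-1/298) = 361/96 - 176/149 = 36893/14304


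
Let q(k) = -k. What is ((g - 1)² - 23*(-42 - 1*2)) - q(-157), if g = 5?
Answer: 871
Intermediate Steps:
((g - 1)² - 23*(-42 - 1*2)) - q(-157) = ((5 - 1)² - 23*(-42 - 1*2)) - (-1)*(-157) = (4² - 23*(-42 - 2)) - 1*157 = (16 - 23*(-44)) - 157 = (16 + 1012) - 157 = 1028 - 157 = 871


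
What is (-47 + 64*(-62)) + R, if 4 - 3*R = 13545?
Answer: -25586/3 ≈ -8528.7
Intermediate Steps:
R = -13541/3 (R = 4/3 - ⅓*13545 = 4/3 - 4515 = -13541/3 ≈ -4513.7)
(-47 + 64*(-62)) + R = (-47 + 64*(-62)) - 13541/3 = (-47 - 3968) - 13541/3 = -4015 - 13541/3 = -25586/3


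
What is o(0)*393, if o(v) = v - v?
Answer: 0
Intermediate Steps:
o(v) = 0
o(0)*393 = 0*393 = 0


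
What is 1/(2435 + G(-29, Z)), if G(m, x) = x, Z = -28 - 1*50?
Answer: 1/2357 ≈ 0.00042427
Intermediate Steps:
Z = -78 (Z = -28 - 50 = -78)
1/(2435 + G(-29, Z)) = 1/(2435 - 78) = 1/2357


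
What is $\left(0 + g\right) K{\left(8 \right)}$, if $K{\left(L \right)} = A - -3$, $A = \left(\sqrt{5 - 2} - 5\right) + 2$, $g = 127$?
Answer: $127 \sqrt{3} \approx 219.97$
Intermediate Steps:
$A = -3 + \sqrt{3}$ ($A = \left(\sqrt{3} - 5\right) + 2 = \left(-5 + \sqrt{3}\right) + 2 = -3 + \sqrt{3} \approx -1.268$)
$K{\left(L \right)} = \sqrt{3}$ ($K{\left(L \right)} = \left(-3 + \sqrt{3}\right) - -3 = \left(-3 + \sqrt{3}\right) + 3 = \sqrt{3}$)
$\left(0 + g\right) K{\left(8 \right)} = \left(0 + 127\right) \sqrt{3} = 127 \sqrt{3}$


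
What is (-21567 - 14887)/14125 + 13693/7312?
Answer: -73138023/103282000 ≈ -0.70814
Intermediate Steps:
(-21567 - 14887)/14125 + 13693/7312 = -36454*1/14125 + 13693*(1/7312) = -36454/14125 + 13693/7312 = -73138023/103282000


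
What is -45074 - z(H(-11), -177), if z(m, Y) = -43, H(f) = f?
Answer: -45031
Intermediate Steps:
-45074 - z(H(-11), -177) = -45074 - 1*(-43) = -45074 + 43 = -45031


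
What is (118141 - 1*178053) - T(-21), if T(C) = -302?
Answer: -59610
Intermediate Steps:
(118141 - 1*178053) - T(-21) = (118141 - 1*178053) - 1*(-302) = (118141 - 178053) + 302 = -59912 + 302 = -59610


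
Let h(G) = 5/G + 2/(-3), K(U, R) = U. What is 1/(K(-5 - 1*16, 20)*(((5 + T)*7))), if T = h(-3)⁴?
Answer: -27/137494 ≈ -0.00019637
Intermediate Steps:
h(G) = -⅔ + 5/G (h(G) = 5/G + 2*(-⅓) = 5/G - ⅔ = -⅔ + 5/G)
T = 2401/81 (T = (-⅔ + 5/(-3))⁴ = (-⅔ + 5*(-⅓))⁴ = (-⅔ - 5/3)⁴ = (-7/3)⁴ = 2401/81 ≈ 29.642)
1/(K(-5 - 1*16, 20)*(((5 + T)*7))) = 1/((-5 - 1*16)*(((5 + 2401/81)*7))) = 1/((-5 - 16)*(((2806/81)*7))) = 1/((-21)*(19642/81)) = -1/21*81/19642 = -27/137494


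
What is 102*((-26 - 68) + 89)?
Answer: -510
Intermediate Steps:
102*((-26 - 68) + 89) = 102*(-94 + 89) = 102*(-5) = -510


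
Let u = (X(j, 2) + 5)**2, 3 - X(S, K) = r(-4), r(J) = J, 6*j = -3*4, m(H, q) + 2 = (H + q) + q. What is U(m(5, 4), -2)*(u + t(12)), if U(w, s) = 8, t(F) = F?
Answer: 1248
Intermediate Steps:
m(H, q) = -2 + H + 2*q (m(H, q) = -2 + ((H + q) + q) = -2 + (H + 2*q) = -2 + H + 2*q)
j = -2 (j = (-3*4)/6 = (1/6)*(-12) = -2)
X(S, K) = 7 (X(S, K) = 3 - 1*(-4) = 3 + 4 = 7)
u = 144 (u = (7 + 5)**2 = 12**2 = 144)
U(m(5, 4), -2)*(u + t(12)) = 8*(144 + 12) = 8*156 = 1248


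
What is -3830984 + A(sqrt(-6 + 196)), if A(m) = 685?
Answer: -3830299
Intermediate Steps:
-3830984 + A(sqrt(-6 + 196)) = -3830984 + 685 = -3830299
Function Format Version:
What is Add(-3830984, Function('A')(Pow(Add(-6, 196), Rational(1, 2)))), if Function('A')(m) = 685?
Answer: -3830299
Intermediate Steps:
Add(-3830984, Function('A')(Pow(Add(-6, 196), Rational(1, 2)))) = Add(-3830984, 685) = -3830299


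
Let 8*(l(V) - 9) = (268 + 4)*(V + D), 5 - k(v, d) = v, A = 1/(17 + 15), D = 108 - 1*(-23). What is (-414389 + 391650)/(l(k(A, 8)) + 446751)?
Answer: -363824/7222127 ≈ -0.050376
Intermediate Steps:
D = 131 (D = 108 + 23 = 131)
A = 1/32 ≈ 0.031250
k(v, d) = 5 - v
l(V) = 4463 + 34*V (l(V) = 9 + ((268 + 4)*(V + 131))/8 = 9 + (272*(131 + V))/8 = 9 + (35632 + 272*V)/8 = 9 + (4454 + 34*V) = 4463 + 34*V)
(-414389 + 391650)/(l(k(A, 8)) + 446751) = (-414389 + 391650)/((4463 + 34*(5 - 1*1/32)) + 446751) = -22739/((4463 + 34*(5 - 1/32)) + 446751) = -22739/((4463 + 34*(159/32)) + 446751) = -22739/((4463 + 2703/16) + 446751) = -22739/(74111/16 + 446751) = -22739/7222127/16 = -22739*16/7222127 = -363824/7222127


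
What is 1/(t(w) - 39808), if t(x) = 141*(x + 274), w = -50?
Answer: -1/8224 ≈ -0.00012160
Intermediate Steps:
t(x) = 38634 + 141*x (t(x) = 141*(274 + x) = 38634 + 141*x)
1/(t(w) - 39808) = 1/((38634 + 141*(-50)) - 39808) = 1/((38634 - 7050) - 39808) = 1/(31584 - 39808) = 1/(-8224) = -1/8224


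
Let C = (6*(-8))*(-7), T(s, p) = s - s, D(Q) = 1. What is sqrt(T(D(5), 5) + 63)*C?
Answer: 1008*sqrt(7) ≈ 2666.9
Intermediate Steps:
T(s, p) = 0
C = 336 (C = -48*(-7) = 336)
sqrt(T(D(5), 5) + 63)*C = sqrt(0 + 63)*336 = sqrt(63)*336 = (3*sqrt(7))*336 = 1008*sqrt(7)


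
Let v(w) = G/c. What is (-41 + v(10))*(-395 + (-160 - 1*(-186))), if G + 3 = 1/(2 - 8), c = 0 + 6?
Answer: 61295/4 ≈ 15324.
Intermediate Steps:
c = 6
G = -19/6 (G = -3 + 1/(2 - 8) = -3 + 1/(-6) = -3 - ⅙ = -19/6 ≈ -3.1667)
v(w) = -19/36 (v(w) = -19/6/6 = -19/6*⅙ = -19/36)
(-41 + v(10))*(-395 + (-160 - 1*(-186))) = (-41 - 19/36)*(-395 + (-160 - 1*(-186))) = -1495*(-395 + (-160 + 186))/36 = -1495*(-395 + 26)/36 = -1495/36*(-369) = 61295/4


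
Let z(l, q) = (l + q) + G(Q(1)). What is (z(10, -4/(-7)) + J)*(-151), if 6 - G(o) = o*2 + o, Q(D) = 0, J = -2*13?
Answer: 9966/7 ≈ 1423.7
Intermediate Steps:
J = -26
G(o) = 6 - 3*o (G(o) = 6 - (o*2 + o) = 6 - (2*o + o) = 6 - 3*o)
z(l, q) = 6 + l + q (z(l, q) = (l + q) + (6 - 3*0) = (l + q) + (6 + 0) = (l + q) + 6 = 6 + l + q)
(z(10, -4/(-7)) + J)*(-151) = ((6 + 10 - 4/(-7)) - 26)*(-151) = ((6 + 10 - 4*(-⅐)) - 26)*(-151) = ((6 + 10 + 4/7) - 26)*(-151) = (116/7 - 26)*(-151) = -66/7*(-151) = 9966/7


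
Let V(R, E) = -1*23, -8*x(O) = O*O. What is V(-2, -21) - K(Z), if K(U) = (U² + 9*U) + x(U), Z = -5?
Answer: ⅛ ≈ 0.12500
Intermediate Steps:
x(O) = -O²/8 (x(O) = -O*O/8 = -O²/8)
V(R, E) = -23
K(U) = 9*U + 7*U²/8 (K(U) = (U² + 9*U) - U²/8 = 9*U + 7*U²/8)
V(-2, -21) - K(Z) = -23 - (-5)*(72 + 7*(-5))/8 = -23 - (-5)*(72 - 35)/8 = -23 - (-5)*37/8 = -23 - 1*(-185/8) = -23 + 185/8 = ⅛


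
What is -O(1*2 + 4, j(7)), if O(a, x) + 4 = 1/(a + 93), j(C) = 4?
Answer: 395/99 ≈ 3.9899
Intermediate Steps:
O(a, x) = -4 + 1/(93 + a) (O(a, x) = -4 + 1/(a + 93) = -4 + 1/(93 + a))
-O(1*2 + 4, j(7)) = -(-371 - 4*(1*2 + 4))/(93 + (1*2 + 4)) = -(-371 - 4*(2 + 4))/(93 + (2 + 4)) = -(-371 - 4*6)/(93 + 6) = -(-371 - 24)/99 = -(-395)/99 = -1*(-395/99) = 395/99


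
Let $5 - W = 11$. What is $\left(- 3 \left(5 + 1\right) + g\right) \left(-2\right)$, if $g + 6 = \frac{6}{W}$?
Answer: $50$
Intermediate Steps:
$W = -6$ ($W = 5 - 11 = -6$)
$g = -7$ ($g = -6 + \frac{6}{-6} = -6 + 6 \left(- \frac{1}{6}\right) = -6 - 1 = -7$)
$\left(- 3 \left(5 + 1\right) + g\right) \left(-2\right) = \left(- 3 \left(5 + 1\right) - 7\right) \left(-2\right) = \left(\left(-3\right) 6 - 7\right) \left(-2\right) = \left(-18 - 7\right) \left(-2\right) = \left(-25\right) \left(-2\right) = 50$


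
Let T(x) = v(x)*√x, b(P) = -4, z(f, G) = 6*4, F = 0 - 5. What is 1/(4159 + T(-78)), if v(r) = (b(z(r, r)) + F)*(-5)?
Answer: 4159/17455231 - 45*I*√78/17455231 ≈ 0.00023827 - 2.2768e-5*I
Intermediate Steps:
F = -5
z(f, G) = 24
v(r) = 45 (v(r) = (-4 - 5)*(-5) = -9*(-5) = 45)
T(x) = 45*√x
1/(4159 + T(-78)) = 1/(4159 + 45*√(-78)) = 1/(4159 + 45*(I*√78)) = 1/(4159 + 45*I*√78)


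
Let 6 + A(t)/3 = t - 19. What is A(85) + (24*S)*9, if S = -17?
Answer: -3492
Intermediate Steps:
A(t) = -75 + 3*t (A(t) = -18 + 3*(t - 19) = -18 + 3*(-19 + t) = -18 + (-57 + 3*t) = -75 + 3*t)
A(85) + (24*S)*9 = (-75 + 3*85) + (24*(-17))*9 = (-75 + 255) - 408*9 = 180 - 3672 = -3492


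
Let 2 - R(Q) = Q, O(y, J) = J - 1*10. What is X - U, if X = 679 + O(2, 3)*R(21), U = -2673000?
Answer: 2673812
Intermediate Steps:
O(y, J) = -10 + J (O(y, J) = J - 10 = -10 + J)
R(Q) = 2 - Q
X = 812 (X = 679 + (-10 + 3)*(2 - 1*21) = 679 - 7*(2 - 21) = 679 - 7*(-19) = 679 + 133 = 812)
X - U = 812 - 1*(-2673000) = 812 + 2673000 = 2673812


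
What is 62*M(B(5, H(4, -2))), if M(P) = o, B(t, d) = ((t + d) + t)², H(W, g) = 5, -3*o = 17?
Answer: -1054/3 ≈ -351.33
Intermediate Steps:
o = -17/3 (o = -⅓*17 = -17/3 ≈ -5.6667)
B(t, d) = (d + 2*t)² (B(t, d) = ((d + t) + t)² = (d + 2*t)²)
M(P) = -17/3
62*M(B(5, H(4, -2))) = 62*(-17/3) = -1054/3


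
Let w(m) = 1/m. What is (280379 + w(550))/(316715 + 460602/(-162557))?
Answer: 25067663169207/28316078809150 ≈ 0.88528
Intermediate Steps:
(280379 + w(550))/(316715 + 460602/(-162557)) = (280379 + 1/550)/(316715 + 460602/(-162557)) = (280379 + 1/550)/(316715 + 460602*(-1/162557)) = 154208451/(550*(316715 - 460602/162557)) = 154208451/(550*(51483779653/162557)) = (154208451/550)*(162557/51483779653) = 25067663169207/28316078809150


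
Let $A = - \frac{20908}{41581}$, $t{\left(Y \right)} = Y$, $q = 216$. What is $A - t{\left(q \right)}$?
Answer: $- \frac{9002404}{41581} \approx -216.5$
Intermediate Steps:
$A = - \frac{20908}{41581}$ ($A = \left(-20908\right) \frac{1}{41581} = - \frac{20908}{41581} \approx -0.50283$)
$A - t{\left(q \right)} = - \frac{20908}{41581} - 216 = - \frac{9002404}{41581}$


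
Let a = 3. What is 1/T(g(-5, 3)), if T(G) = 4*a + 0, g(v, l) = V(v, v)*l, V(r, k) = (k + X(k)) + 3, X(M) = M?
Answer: 1/12 ≈ 0.083333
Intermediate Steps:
V(r, k) = 3 + 2*k (V(r, k) = (k + k) + 3 = 2*k + 3 = 3 + 2*k)
g(v, l) = l*(3 + 2*v) (g(v, l) = (3 + 2*v)*l = l*(3 + 2*v))
T(G) = 12 (T(G) = 4*3 + 0 = 12 + 0 = 12)
1/T(g(-5, 3)) = 1/12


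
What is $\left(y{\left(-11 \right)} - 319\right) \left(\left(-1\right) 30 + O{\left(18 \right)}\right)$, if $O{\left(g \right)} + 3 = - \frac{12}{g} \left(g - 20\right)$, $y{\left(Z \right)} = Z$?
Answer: $10450$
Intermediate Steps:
$O{\left(g \right)} = -3 - \frac{12 \left(-20 + g\right)}{g}$ ($O{\left(g \right)} = -3 + - \frac{12}{g} \left(g - 20\right) = -3 + - \frac{12}{g} \left(-20 + g\right) = -3 - \frac{12 \left(-20 + g\right)}{g}$)
$\left(y{\left(-11 \right)} - 319\right) \left(\left(-1\right) 30 + O{\left(18 \right)}\right) = \left(-11 - 319\right) \left(\left(-1\right) 30 - \left(15 - \frac{240}{18}\right)\right) = - 330 \left(-30 + \left(-15 + 240 \cdot \frac{1}{18}\right)\right) = - 330 \left(-30 + \left(-15 + \frac{40}{3}\right)\right) = - 330 \left(-30 - \frac{5}{3}\right) = \left(-330\right) \left(- \frac{95}{3}\right) = 10450$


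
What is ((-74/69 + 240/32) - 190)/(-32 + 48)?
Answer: -25333/2208 ≈ -11.473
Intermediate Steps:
((-74/69 + 240/32) - 190)/(-32 + 48) = ((-74*1/69 + 240*(1/32)) - 190)/16 = ((-74/69 + 15/2) - 190)*(1/16) = (887/138 - 190)*(1/16) = -25333/138*1/16 = -25333/2208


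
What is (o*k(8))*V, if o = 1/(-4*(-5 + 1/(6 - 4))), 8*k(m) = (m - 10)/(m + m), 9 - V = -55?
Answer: -1/18 ≈ -0.055556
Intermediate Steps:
V = 64 (V = 9 - 1*(-55) = 9 + 55 = 64)
k(m) = (-10 + m)/(16*m) (k(m) = ((m - 10)/(m + m))/8 = ((-10 + m)/((2*m)))/8 = ((-10 + m)*(1/(2*m)))/8 = ((-10 + m)/(2*m))/8 = (-10 + m)/(16*m))
o = 1/18 (o = 1/(-4*(-5 + 1/2)) = 1/(-4*(-5 + ½)) = 1/(-4*(-9/2)) = 1/18 ≈ 0.055556)
(o*k(8))*V = (((1/16)*(-10 + 8)/8)/18)*64 = (((1/16)*(⅛)*(-2))/18)*64 = ((1/18)*(-1/64))*64 = -1/1152*64 = -1/18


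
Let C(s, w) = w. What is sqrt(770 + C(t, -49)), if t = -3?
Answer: sqrt(721) ≈ 26.851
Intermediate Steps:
sqrt(770 + C(t, -49)) = sqrt(770 - 49) = sqrt(721)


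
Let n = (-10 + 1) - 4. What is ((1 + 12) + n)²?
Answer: 0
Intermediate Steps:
n = -13 (n = -9 - 4 = -13)
((1 + 12) + n)² = ((1 + 12) - 13)² = (13 - 13)² = 0² = 0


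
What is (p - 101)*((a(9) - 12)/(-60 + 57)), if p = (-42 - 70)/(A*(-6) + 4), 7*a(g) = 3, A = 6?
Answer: -5265/14 ≈ -376.07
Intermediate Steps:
a(g) = 3/7 (a(g) = (⅐)*3 = 3/7)
p = 7/2 (p = (-42 - 70)/(6*(-6) + 4) = -112/(-36 + 4) = -112/(-32) = -112*(-1/32) = 7/2 ≈ 3.5000)
(p - 101)*((a(9) - 12)/(-60 + 57)) = (7/2 - 101)*((3/7 - 12)/(-60 + 57)) = -(-15795)/(14*(-3)) = -(-15795)*(-1)/(14*3) = -195/2*27/7 = -5265/14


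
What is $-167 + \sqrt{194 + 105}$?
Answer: $-167 + \sqrt{299} \approx -149.71$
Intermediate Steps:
$-167 + \sqrt{194 + 105} = -167 + \sqrt{299}$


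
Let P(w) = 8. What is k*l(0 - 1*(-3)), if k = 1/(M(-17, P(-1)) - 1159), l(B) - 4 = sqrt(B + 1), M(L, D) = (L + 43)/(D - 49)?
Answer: -246/47545 ≈ -0.0051740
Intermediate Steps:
M(L, D) = (43 + L)/(-49 + D)
l(B) = 4 + sqrt(1 + B) (l(B) = 4 + sqrt(B + 1) = 4 + sqrt(1 + B))
k = -41/47545 (k = 1/((43 - 17)/(-49 + 8) - 1159) = 1/(26/(-41) - 1159) = 1/(-1/41*26 - 1159) = 1/(-26/41 - 1159) = 1/(-47545/41) = -41/47545 ≈ -0.00086234)
k*l(0 - 1*(-3)) = -41*(4 + sqrt(1 + (0 - 1*(-3))))/47545 = -41*(4 + sqrt(1 + (0 + 3)))/47545 = -41*(4 + sqrt(1 + 3))/47545 = -41*(4 + sqrt(4))/47545 = -41*(4 + 2)/47545 = -41/47545*6 = -246/47545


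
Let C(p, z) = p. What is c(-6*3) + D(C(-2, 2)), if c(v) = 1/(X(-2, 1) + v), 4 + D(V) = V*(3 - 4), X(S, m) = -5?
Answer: -47/23 ≈ -2.0435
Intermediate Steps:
D(V) = -4 - V (D(V) = -4 + V*(3 - 4) = -4 + V*(-1) = -4 - V)
c(v) = 1/(-5 + v)
c(-6*3) + D(C(-2, 2)) = 1/(-5 - 6*3) + (-4 - 1*(-2)) = 1/(-5 - 18) + (-4 + 2) = 1/(-23) - 2 = -1/23 - 2 = -47/23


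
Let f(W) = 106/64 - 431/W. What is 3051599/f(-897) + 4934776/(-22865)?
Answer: 2002513514202632/1402379045 ≈ 1.4279e+6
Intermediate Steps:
f(W) = 53/32 - 431/W (f(W) = 106*(1/64) - 431/W = 53/32 - 431/W)
3051599/f(-897) + 4934776/(-22865) = 3051599/(53/32 - 431/(-897)) + 4934776/(-22865) = 3051599/(53/32 - 431*(-1/897)) + 4934776*(-1/22865) = 3051599/(53/32 + 431/897) - 4934776/22865 = 3051599/(61333/28704) - 4934776/22865 = 3051599*(28704/61333) - 4934776/22865 = 87593097696/61333 - 4934776/22865 = 2002513514202632/1402379045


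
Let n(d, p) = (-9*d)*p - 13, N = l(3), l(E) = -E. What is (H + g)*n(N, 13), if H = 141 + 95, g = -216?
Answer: 6760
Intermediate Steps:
H = 236
N = -3 (N = -1*3 = -3)
n(d, p) = -13 - 9*d*p (n(d, p) = -9*d*p - 13 = -13 - 9*d*p)
(H + g)*n(N, 13) = (236 - 216)*(-13 - 9*(-3)*13) = 20*(-13 + 351) = 20*338 = 6760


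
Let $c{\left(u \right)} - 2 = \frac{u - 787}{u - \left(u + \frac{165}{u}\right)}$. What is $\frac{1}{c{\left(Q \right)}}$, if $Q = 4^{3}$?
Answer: $\frac{55}{15534} \approx 0.0035406$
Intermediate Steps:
$Q = 64$
$c{\left(u \right)} = 2 - \frac{u \left(-787 + u\right)}{165}$ ($c{\left(u \right)} = 2 + \frac{u - 787}{u - \left(u + \frac{165}{u}\right)} = 2 + \frac{-787 + u}{u - \left(u + \frac{165}{u}\right)} = 2 + \frac{-787 + u}{\left(-165\right) \frac{1}{u}} = 2 + \left(-787 + u\right) \left(- \frac{u}{165}\right) = 2 - \frac{u \left(-787 + u\right)}{165}$)
$\frac{1}{c{\left(Q \right)}} = \frac{1}{2 - \frac{64^{2}}{165} + \frac{787}{165} \cdot 64} = \frac{1}{2 - \frac{4096}{165} + \frac{50368}{165}} = \frac{1}{\frac{15534}{55}} = \frac{55}{15534}$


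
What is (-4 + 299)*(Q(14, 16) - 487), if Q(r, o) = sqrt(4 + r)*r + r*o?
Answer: -77585 + 12390*sqrt(2) ≈ -60063.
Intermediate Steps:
Q(r, o) = o*r + r*sqrt(4 + r) (Q(r, o) = r*sqrt(4 + r) + o*r = o*r + r*sqrt(4 + r))
(-4 + 299)*(Q(14, 16) - 487) = (-4 + 299)*(14*(16 + sqrt(4 + 14)) - 487) = 295*(14*(16 + sqrt(18)) - 487) = 295*(14*(16 + 3*sqrt(2)) - 487) = 295*((224 + 42*sqrt(2)) - 487) = 295*(-263 + 42*sqrt(2)) = -77585 + 12390*sqrt(2)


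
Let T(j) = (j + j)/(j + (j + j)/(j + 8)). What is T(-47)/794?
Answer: 39/14689 ≈ 0.0026550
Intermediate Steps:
T(j) = 2*j/(j + 2*j/(8 + j)) (T(j) = (2*j)/(j + (2*j)/(8 + j)) = (2*j)/(j + 2*j/(8 + j)) = 2*j/(j + 2*j/(8 + j)))
T(-47)/794 = (2*(8 - 47)/(10 - 47))/794 = (2*(-39)/(-37))*(1/794) = (2*(-1/37)*(-39))*(1/794) = (78/37)*(1/794) = 39/14689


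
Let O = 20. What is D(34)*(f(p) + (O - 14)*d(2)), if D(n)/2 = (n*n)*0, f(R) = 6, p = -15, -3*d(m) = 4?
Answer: 0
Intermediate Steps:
d(m) = -4/3 (d(m) = -⅓*4 = -4/3)
D(n) = 0 (D(n) = 2*((n*n)*0) = 2*(n²*0) = 2*0 = 0)
D(34)*(f(p) + (O - 14)*d(2)) = 0*(6 + (20 - 14)*(-4/3)) = 0*(6 + 6*(-4/3)) = 0*(6 - 8) = 0*(-2) = 0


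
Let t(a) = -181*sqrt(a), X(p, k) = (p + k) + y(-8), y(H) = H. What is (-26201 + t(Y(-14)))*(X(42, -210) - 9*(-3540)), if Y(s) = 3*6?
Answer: -830152484 - 17204412*sqrt(2) ≈ -8.5448e+8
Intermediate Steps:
Y(s) = 18
X(p, k) = -8 + k + p (X(p, k) = (p + k) - 8 = (k + p) - 8 = -8 + k + p)
(-26201 + t(Y(-14)))*(X(42, -210) - 9*(-3540)) = (-26201 - 543*sqrt(2))*((-8 - 210 + 42) - 9*(-3540)) = (-26201 - 543*sqrt(2))*(-176 + 31860) = (-26201 - 543*sqrt(2))*31684 = -830152484 - 17204412*sqrt(2)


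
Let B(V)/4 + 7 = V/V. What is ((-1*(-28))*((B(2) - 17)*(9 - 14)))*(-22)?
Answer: -126280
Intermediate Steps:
B(V) = -24 (B(V) = -28 + 4*(V/V) = -28 + 4*1 = -28 + 4 = -24)
((-1*(-28))*((B(2) - 17)*(9 - 14)))*(-22) = ((-1*(-28))*((-24 - 17)*(9 - 14)))*(-22) = (28*(-41*(-5)))*(-22) = (28*205)*(-22) = 5740*(-22) = -126280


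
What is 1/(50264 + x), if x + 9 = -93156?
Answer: -1/42901 ≈ -2.3309e-5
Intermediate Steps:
x = -93165 (x = -9 - 93156 = -93165)
1/(50264 + x) = 1/(50264 - 93165) = 1/(-42901) = -1/42901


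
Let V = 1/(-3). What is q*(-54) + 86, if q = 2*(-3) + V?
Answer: 428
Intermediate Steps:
V = -1/3 ≈ -0.33333
q = -19/3 (q = 2*(-3) - 1/3 = -6 - 1/3 = -19/3 ≈ -6.3333)
q*(-54) + 86 = -19/3*(-54) + 86 = 342 + 86 = 428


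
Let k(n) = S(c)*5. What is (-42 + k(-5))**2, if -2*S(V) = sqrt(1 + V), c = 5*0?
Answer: 7921/4 ≈ 1980.3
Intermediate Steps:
c = 0
S(V) = -sqrt(1 + V)/2
k(n) = -5/2 (k(n) = -sqrt(1 + 0)/2*5 = -sqrt(1)/2*5 = -1/2*1*5 = -1/2*5 = -5/2)
(-42 + k(-5))**2 = (-42 - 5/2)**2 = (-89/2)**2 = 7921/4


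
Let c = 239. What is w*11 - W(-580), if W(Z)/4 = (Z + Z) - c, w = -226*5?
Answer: -6834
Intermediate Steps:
w = -1130
W(Z) = -956 + 8*Z (W(Z) = 4*((Z + Z) - 1*239) = 4*(2*Z - 239) = 4*(-239 + 2*Z) = -956 + 8*Z)
w*11 - W(-580) = -1130*11 - (-956 + 8*(-580)) = -12430 - (-956 - 4640) = -12430 - 1*(-5596) = -12430 + 5596 = -6834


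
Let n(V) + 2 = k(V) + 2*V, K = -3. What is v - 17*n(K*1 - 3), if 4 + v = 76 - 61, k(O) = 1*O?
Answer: 351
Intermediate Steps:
k(O) = O
v = 11 (v = -4 + (76 - 61) = -4 + 15 = 11)
n(V) = -2 + 3*V (n(V) = -2 + (V + 2*V) = -2 + 3*V)
v - 17*n(K*1 - 3) = 11 - 17*(-2 + 3*(-3*1 - 3)) = 11 - 17*(-2 + 3*(-3 - 3)) = 11 - 17*(-2 + 3*(-6)) = 11 - 17*(-2 - 18) = 11 - 17*(-20) = 11 + 340 = 351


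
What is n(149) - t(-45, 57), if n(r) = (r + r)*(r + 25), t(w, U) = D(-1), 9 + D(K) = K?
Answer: 51862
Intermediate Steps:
D(K) = -9 + K
t(w, U) = -10 (t(w, U) = -9 - 1 = -10)
n(r) = 2*r*(25 + r) (n(r) = (2*r)*(25 + r) = 2*r*(25 + r))
n(149) - t(-45, 57) = 2*149*(25 + 149) - 1*(-10) = 2*149*174 + 10 = 51852 + 10 = 51862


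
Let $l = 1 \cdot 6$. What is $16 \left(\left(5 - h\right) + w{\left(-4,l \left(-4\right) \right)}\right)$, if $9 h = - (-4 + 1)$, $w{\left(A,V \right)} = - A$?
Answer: $\frac{416}{3} \approx 138.67$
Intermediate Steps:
$l = 6$
$h = \frac{1}{3}$ ($h = \frac{\left(-1\right) \left(-4 + 1\right)}{9} = \frac{\left(-1\right) \left(-3\right)}{9} = \frac{1}{9} \cdot 3 = \frac{1}{3} \approx 0.33333$)
$16 \left(\left(5 - h\right) + w{\left(-4,l \left(-4\right) \right)}\right) = 16 \left(\left(5 - \frac{1}{3}\right) - -4\right) = 16 \left(\left(5 - \frac{1}{3}\right) + 4\right) = 16 \left(\frac{14}{3} + 4\right) = 16 \cdot \frac{26}{3} = \frac{416}{3}$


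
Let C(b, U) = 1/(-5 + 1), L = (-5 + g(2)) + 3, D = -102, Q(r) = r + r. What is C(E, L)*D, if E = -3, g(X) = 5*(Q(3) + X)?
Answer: 51/2 ≈ 25.500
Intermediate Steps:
Q(r) = 2*r
g(X) = 30 + 5*X (g(X) = 5*(2*3 + X) = 5*(6 + X) = 30 + 5*X)
L = 38 (L = (-5 + (30 + 5*2)) + 3 = (-5 + (30 + 10)) + 3 = (-5 + 40) + 3 = 35 + 3 = 38)
C(b, U) = -¼ (C(b, U) = 1/(-4) = -¼)
C(E, L)*D = -¼*(-102) = 51/2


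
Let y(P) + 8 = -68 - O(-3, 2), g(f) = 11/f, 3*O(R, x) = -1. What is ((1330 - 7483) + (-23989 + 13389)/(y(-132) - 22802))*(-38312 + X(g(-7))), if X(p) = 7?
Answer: 16174939311945/68633 ≈ 2.3567e+8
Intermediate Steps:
O(R, x) = -⅓ (O(R, x) = (⅓)*(-1) = -⅓)
y(P) = -227/3 (y(P) = -8 + (-68 - 1*(-⅓)) = -8 + (-68 + ⅓) = -8 - 203/3 = -227/3)
((1330 - 7483) + (-23989 + 13389)/(y(-132) - 22802))*(-38312 + X(g(-7))) = ((1330 - 7483) + (-23989 + 13389)/(-227/3 - 22802))*(-38312 + 7) = (-6153 - 10600/(-68633/3))*(-38305) = (-6153 - 10600*(-3/68633))*(-38305) = (-6153 + 31800/68633)*(-38305) = -422267049/68633*(-38305) = 16174939311945/68633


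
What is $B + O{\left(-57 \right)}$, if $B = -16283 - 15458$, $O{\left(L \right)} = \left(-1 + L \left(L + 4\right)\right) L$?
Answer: $-203881$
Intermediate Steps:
$O{\left(L \right)} = L \left(-1 + L \left(4 + L\right)\right)$ ($O{\left(L \right)} = \left(-1 + L \left(4 + L\right)\right) L = L \left(-1 + L \left(4 + L\right)\right)$)
$B = -31741$
$B + O{\left(-57 \right)} = -31741 - 57 \left(-1 + \left(-57\right)^{2} + 4 \left(-57\right)\right) = -31741 - 57 \left(-1 + 3249 - 228\right) = -31741 - 172140 = -203881$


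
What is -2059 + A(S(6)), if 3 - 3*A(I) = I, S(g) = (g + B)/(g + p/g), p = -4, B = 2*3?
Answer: -8235/4 ≈ -2058.8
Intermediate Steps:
B = 6
S(g) = (6 + g)/(g - 4/g) (S(g) = (g + 6)/(g - 4/g) = (6 + g)/(g - 4/g))
A(I) = 1 - I/3
-2059 + A(S(6)) = -2059 + (1 - 2*(6 + 6)/(-4 + 6²)) = -2059 + (1 - 2*12/(-4 + 36)) = -2059 + (1 - 2*12/32) = -2059 + (1 - ⅓*9/4) = -2059 + (1 - ¾) = -2059 + ¼ = -8235/4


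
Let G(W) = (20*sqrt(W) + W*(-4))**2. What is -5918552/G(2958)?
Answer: -76099313/1754907756 - 127555*sqrt(2958)/877453878 ≈ -0.051270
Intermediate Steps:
G(W) = (-4*W + 20*sqrt(W))**2 (G(W) = (20*sqrt(W) - 4*W)**2 = (-4*W + 20*sqrt(W))**2)
-5918552/G(2958) = -5918552*1/(16*(-1*2958 + 5*sqrt(2958))**2) = -5918552*1/(16*(-2958 + 5*sqrt(2958))**2) = -739819/(2*(-2958 + 5*sqrt(2958))**2)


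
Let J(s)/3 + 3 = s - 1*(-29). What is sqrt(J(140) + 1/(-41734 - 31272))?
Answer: sqrt(2654278192922)/73006 ≈ 22.316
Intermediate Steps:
J(s) = 78 + 3*s (J(s) = -9 + 3*(s - 1*(-29)) = -9 + 3*(s + 29) = -9 + 3*(29 + s) = -9 + (87 + 3*s) = 78 + 3*s)
sqrt(J(140) + 1/(-41734 - 31272)) = sqrt((78 + 3*140) + 1/(-41734 - 31272)) = sqrt((78 + 420) + 1/(-73006)) = sqrt(498 - 1/73006) = sqrt(36356987/73006) = sqrt(2654278192922)/73006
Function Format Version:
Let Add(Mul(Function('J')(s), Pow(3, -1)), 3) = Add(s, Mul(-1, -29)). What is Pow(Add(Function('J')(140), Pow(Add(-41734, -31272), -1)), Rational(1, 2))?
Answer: Mul(Rational(1, 73006), Pow(2654278192922, Rational(1, 2))) ≈ 22.316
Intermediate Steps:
Function('J')(s) = Add(78, Mul(3, s)) (Function('J')(s) = Add(-9, Mul(3, Add(s, Mul(-1, -29)))) = Add(-9, Mul(3, Add(s, 29))) = Add(-9, Mul(3, Add(29, s))) = Add(-9, Add(87, Mul(3, s))) = Add(78, Mul(3, s)))
Pow(Add(Function('J')(140), Pow(Add(-41734, -31272), -1)), Rational(1, 2)) = Pow(Add(Add(78, Mul(3, 140)), Pow(Add(-41734, -31272), -1)), Rational(1, 2)) = Pow(Add(Add(78, 420), Pow(-73006, -1)), Rational(1, 2)) = Pow(Add(498, Rational(-1, 73006)), Rational(1, 2)) = Pow(Rational(36356987, 73006), Rational(1, 2)) = Mul(Rational(1, 73006), Pow(2654278192922, Rational(1, 2)))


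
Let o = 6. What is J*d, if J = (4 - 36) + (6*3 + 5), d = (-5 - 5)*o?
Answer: 540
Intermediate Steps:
d = -60 (d = (-5 - 5)*6 = -10*6 = -60)
J = -9 (J = -32 + (18 + 5) = -32 + 23 = -9)
J*d = -9*(-60) = 540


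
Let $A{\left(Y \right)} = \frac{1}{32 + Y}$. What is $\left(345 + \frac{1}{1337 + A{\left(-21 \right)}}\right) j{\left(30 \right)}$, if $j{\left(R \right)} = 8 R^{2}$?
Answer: $\frac{9133687800}{3677} \approx 2.484 \cdot 10^{6}$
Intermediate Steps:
$\left(345 + \frac{1}{1337 + A{\left(-21 \right)}}\right) j{\left(30 \right)} = \left(345 + \frac{1}{1337 + \frac{1}{32 - 21}}\right) 8 \cdot 30^{2} = \left(345 + \frac{1}{1337 + \frac{1}{11}}\right) 8 \cdot 900 = \left(345 + \frac{1}{1337 + \frac{1}{11}}\right) 7200 = \left(345 + \frac{1}{\frac{14708}{11}}\right) 7200 = \left(345 + \frac{11}{14708}\right) 7200 = \frac{5074271}{14708} \cdot 7200 = \frac{9133687800}{3677}$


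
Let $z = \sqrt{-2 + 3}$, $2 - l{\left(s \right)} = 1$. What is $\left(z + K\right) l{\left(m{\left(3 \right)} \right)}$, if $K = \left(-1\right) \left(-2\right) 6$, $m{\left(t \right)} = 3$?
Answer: $13$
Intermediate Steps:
$l{\left(s \right)} = 1$ ($l{\left(s \right)} = 2 - 1 = 1$)
$z = 1$ ($z = \sqrt{1} = 1$)
$K = 12$ ($K = 2 \cdot 6 = 12$)
$\left(z + K\right) l{\left(m{\left(3 \right)} \right)} = \left(1 + 12\right) 1 = 13 \cdot 1 = 13$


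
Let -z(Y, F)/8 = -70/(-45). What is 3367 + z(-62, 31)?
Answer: 30191/9 ≈ 3354.6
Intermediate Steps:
z(Y, F) = -112/9 (z(Y, F) = -(-560)/(-45) = -(-560)*(-1)/45 = -8*14/9 = -112/9)
3367 + z(-62, 31) = 3367 - 112/9 = 30191/9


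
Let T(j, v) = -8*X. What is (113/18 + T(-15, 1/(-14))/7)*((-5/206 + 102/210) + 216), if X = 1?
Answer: 336588163/302820 ≈ 1111.5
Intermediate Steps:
T(j, v) = -8
(113/18 + T(-15, 1/(-14))/7)*((-5/206 + 102/210) + 216) = (113/18 - 8/7)*((-5/206 + 102/210) + 216) = (113*(1/18) - 8*⅐)*((-5*1/206 + 102*(1/210)) + 216) = (113/18 - 8/7)*((-5/206 + 17/35) + 216) = 647*(3327/7210 + 216)/126 = (647/126)*(1560687/7210) = 336588163/302820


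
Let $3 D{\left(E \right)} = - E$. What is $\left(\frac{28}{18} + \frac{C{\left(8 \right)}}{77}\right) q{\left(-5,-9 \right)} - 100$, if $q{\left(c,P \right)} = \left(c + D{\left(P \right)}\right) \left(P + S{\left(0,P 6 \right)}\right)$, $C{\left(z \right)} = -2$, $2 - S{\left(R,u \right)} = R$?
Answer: $- \frac{7780}{99} \approx -78.586$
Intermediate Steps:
$S{\left(R,u \right)} = 2 - R$
$D{\left(E \right)} = - \frac{E}{3}$ ($D{\left(E \right)} = \frac{\left(-1\right) E}{3} = - \frac{E}{3}$)
$q{\left(c,P \right)} = \left(2 + P\right) \left(c - \frac{P}{3}\right)$ ($q{\left(c,P \right)} = \left(c - \frac{P}{3}\right) \left(P + \left(2 - 0\right)\right) = \left(c - \frac{P}{3}\right) \left(P + \left(2 + 0\right)\right) = \left(c - \frac{P}{3}\right) \left(P + 2\right) = \left(c - \frac{P}{3}\right) \left(2 + P\right) = \left(2 + P\right) \left(c - \frac{P}{3}\right)$)
$\left(\frac{28}{18} + \frac{C{\left(8 \right)}}{77}\right) q{\left(-5,-9 \right)} - 100 = \left(\frac{28}{18} - \frac{2}{77}\right) \left(2 \left(-5\right) - -6 - \frac{\left(-9\right)^{2}}{3} - -45\right) - 100 = \left(28 \cdot \frac{1}{18} - \frac{2}{77}\right) \left(-10 + 6 - 27 + 45\right) - 100 = \left(\frac{14}{9} - \frac{2}{77}\right) \left(-10 + 6 - 27 + 45\right) - 100 = \frac{1060}{693} \cdot 14 - 100 = \frac{2120}{99} - 100 = - \frac{7780}{99}$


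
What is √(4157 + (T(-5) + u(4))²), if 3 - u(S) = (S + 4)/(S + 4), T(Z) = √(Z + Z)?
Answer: √(4151 + 4*I*√10) ≈ 64.428 + 0.0982*I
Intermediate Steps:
T(Z) = √2*√Z (T(Z) = √(2*Z) = √2*√Z)
u(S) = 2 (u(S) = 3 - (S + 4)/(S + 4) = 3 - (4 + S)/(4 + S) = 3 - 1*1 = 3 - 1 = 2)
√(4157 + (T(-5) + u(4))²) = √(4157 + (√2*√(-5) + 2)²) = √(4157 + (√2*(I*√5) + 2)²) = √(4157 + (I*√10 + 2)²) = √(4157 + (2 + I*√10)²)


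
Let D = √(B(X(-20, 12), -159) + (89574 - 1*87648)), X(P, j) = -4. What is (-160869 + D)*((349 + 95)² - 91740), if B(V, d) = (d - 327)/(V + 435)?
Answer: -16954949124 + 632376*√9932395/431 ≈ -1.6950e+10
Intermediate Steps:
B(V, d) = (-327 + d)/(435 + V)
D = 6*√9932395/431 (D = √((-327 - 159)/(435 - 4) + (89574 - 1*87648)) = √(-486/431 + (89574 - 87648)) = √((1/431)*(-486) + 1926) = √(-486/431 + 1926) = √(829620/431) = 6*√9932395/431 ≈ 43.873)
(-160869 + D)*((349 + 95)² - 91740) = (-160869 + 6*√9932395/431)*((349 + 95)² - 91740) = (-160869 + 6*√9932395/431)*(444² - 91740) = (-160869 + 6*√9932395/431)*(197136 - 91740) = (-160869 + 6*√9932395/431)*105396 = -16954949124 + 632376*√9932395/431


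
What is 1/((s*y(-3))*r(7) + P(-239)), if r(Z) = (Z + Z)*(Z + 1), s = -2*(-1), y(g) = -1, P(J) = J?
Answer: -1/463 ≈ -0.0021598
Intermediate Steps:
s = 2
r(Z) = 2*Z*(1 + Z) (r(Z) = (2*Z)*(1 + Z) = 2*Z*(1 + Z))
1/((s*y(-3))*r(7) + P(-239)) = 1/((2*(-1))*(2*7*(1 + 7)) - 239) = 1/(-4*7*8 - 239) = 1/(-2*112 - 239) = 1/(-224 - 239) = 1/(-463) = -1/463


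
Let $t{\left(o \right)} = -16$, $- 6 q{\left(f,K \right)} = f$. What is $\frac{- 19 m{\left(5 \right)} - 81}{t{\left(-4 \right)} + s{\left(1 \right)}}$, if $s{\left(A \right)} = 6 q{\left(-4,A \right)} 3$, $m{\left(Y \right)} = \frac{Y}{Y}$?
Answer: $25$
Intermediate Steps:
$q{\left(f,K \right)} = - \frac{f}{6}$
$m{\left(Y \right)} = 1$
$s{\left(A \right)} = 12$ ($s{\left(A \right)} = 6 \left(\left(- \frac{1}{6}\right) \left(-4\right)\right) 3 = 6 \cdot \frac{2}{3} \cdot 3 = 4 \cdot 3 = 12$)
$\frac{- 19 m{\left(5 \right)} - 81}{t{\left(-4 \right)} + s{\left(1 \right)}} = \frac{\left(-19\right) 1 - 81}{-16 + 12} = \frac{-19 - 81}{-4} = \left(-100\right) \left(- \frac{1}{4}\right) = 25$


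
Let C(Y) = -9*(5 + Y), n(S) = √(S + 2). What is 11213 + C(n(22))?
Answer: 11168 - 18*√6 ≈ 11124.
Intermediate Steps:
n(S) = √(2 + S)
C(Y) = -45 - 9*Y
11213 + C(n(22)) = 11213 + (-45 - 9*√(2 + 22)) = 11213 + (-45 - 18*√6) = 11168 - 18*√6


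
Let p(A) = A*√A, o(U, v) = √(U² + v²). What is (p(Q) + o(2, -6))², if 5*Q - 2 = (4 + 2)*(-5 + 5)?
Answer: 5408/125 ≈ 43.264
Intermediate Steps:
Q = ⅖ (Q = ⅖ + ((4 + 2)*(-5 + 5))/5 = ⅖ + (6*0)/5 = ⅖ + (⅕)*0 = ⅖ + 0 = ⅖ ≈ 0.40000)
p(A) = A^(3/2)
(p(Q) + o(2, -6))² = ((⅖)^(3/2) + √(2² + (-6)²))² = (2*√10/25 + √(4 + 36))² = (2*√10/25 + √40)² = (2*√10/25 + 2*√10)² = (52*√10/25)² = 5408/125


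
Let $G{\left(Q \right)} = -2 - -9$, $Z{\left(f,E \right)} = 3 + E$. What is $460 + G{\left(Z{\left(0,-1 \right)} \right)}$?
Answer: $467$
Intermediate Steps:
$G{\left(Q \right)} = 7$ ($G{\left(Q \right)} = -2 + 9 = 7$)
$460 + G{\left(Z{\left(0,-1 \right)} \right)} = 460 + 7 = 467$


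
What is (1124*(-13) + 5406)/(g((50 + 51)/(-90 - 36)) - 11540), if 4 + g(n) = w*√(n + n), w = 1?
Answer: 6695266032/8395628069 + 27618*I*√707/8395628069 ≈ 0.79747 + 8.7468e-5*I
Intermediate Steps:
g(n) = -4 + √2*√n (g(n) = -4 + 1*√(n + n) = -4 + 1*√(2*n) = -4 + 1*(√2*√n) = -4 + √2*√n)
(1124*(-13) + 5406)/(g((50 + 51)/(-90 - 36)) - 11540) = (1124*(-13) + 5406)/((-4 + √2*√((50 + 51)/(-90 - 36))) - 11540) = (-14612 + 5406)/((-4 + √2*√(101/(-126))) - 11540) = -9206/((-4 + √2*√(101*(-1/126))) - 11540) = -9206/((-4 + √2*√(-101/126)) - 11540) = -9206/((-4 + √2*(I*√1414/42)) - 11540) = -9206/((-4 + I*√707/21) - 11540) = -9206/(-11544 + I*√707/21)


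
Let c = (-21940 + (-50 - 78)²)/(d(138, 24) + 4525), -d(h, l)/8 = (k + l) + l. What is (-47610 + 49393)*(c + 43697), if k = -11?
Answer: 329478888631/4229 ≈ 7.7909e+7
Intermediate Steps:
d(h, l) = 88 - 16*l (d(h, l) = -8*((-11 + l) + l) = -8*(-11 + 2*l) = 88 - 16*l)
c = -5556/4229 (c = (-21940 + (-50 - 78)²)/((88 - 16*24) + 4525) = (-21940 + (-128)²)/((88 - 384) + 4525) = (-21940 + 16384)/(-296 + 4525) = -5556/4229 ≈ -1.3138)
(-47610 + 49393)*(c + 43697) = (-47610 + 49393)*(-5556/4229 + 43697) = 1783*(184789057/4229) = 329478888631/4229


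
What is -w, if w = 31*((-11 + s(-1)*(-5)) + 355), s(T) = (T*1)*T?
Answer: -10509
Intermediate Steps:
s(T) = T**2 (s(T) = T*T = T**2)
w = 10509 (w = 31*((-11 + (-1)**2*(-5)) + 355) = 31*((-11 + 1*(-5)) + 355) = 31*((-11 - 5) + 355) = 31*(-16 + 355) = 31*339 = 10509)
-w = -1*10509 = -10509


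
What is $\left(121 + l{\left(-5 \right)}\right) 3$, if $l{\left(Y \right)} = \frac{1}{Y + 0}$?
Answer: $\frac{1812}{5} \approx 362.4$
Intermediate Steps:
$l{\left(Y \right)} = \frac{1}{Y}$
$\left(121 + l{\left(-5 \right)}\right) 3 = \left(121 + \frac{1}{-5}\right) 3 = \left(121 - \frac{1}{5}\right) 3 = \frac{604}{5} \cdot 3 = \frac{1812}{5}$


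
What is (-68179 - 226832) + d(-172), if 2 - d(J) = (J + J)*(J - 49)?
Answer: -371033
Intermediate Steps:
d(J) = 2 - 2*J*(-49 + J) (d(J) = 2 - (J + J)*(J - 49) = 2 - 2*J*(-49 + J))
(-68179 - 226832) + d(-172) = (-68179 - 226832) + (2 - 2*(-172)² + 98*(-172)) = -295011 + (2 - 2*29584 - 16856) = -295011 + (2 - 59168 - 16856) = -295011 - 76022 = -371033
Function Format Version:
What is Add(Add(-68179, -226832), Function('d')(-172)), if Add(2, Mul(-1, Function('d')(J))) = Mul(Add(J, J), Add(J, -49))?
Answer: -371033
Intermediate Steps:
Function('d')(J) = Add(2, Mul(-2, J, Add(-49, J))) (Function('d')(J) = Add(2, Mul(-1, Mul(Add(J, J), Add(J, -49)))) = Add(2, Mul(-1, Mul(Mul(2, J), Add(-49, J)))) = Add(2, Mul(-1, Mul(2, J, Add(-49, J)))) = Add(2, Mul(-2, J, Add(-49, J))))
Add(Add(-68179, -226832), Function('d')(-172)) = Add(Add(-68179, -226832), Add(2, Mul(-2, Pow(-172, 2)), Mul(98, -172))) = Add(-295011, Add(2, Mul(-2, 29584), -16856)) = Add(-295011, Add(2, -59168, -16856)) = Add(-295011, -76022) = -371033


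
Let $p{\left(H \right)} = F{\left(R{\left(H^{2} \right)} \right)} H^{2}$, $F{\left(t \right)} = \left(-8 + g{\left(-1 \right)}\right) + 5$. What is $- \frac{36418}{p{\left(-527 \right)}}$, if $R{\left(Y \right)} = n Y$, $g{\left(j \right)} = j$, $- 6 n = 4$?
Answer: $\frac{18209}{555458} \approx 0.032782$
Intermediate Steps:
$n = - \frac{2}{3}$ ($n = \left(- \frac{1}{6}\right) 4 = - \frac{2}{3} \approx -0.66667$)
$R{\left(Y \right)} = - \frac{2 Y}{3}$
$F{\left(t \right)} = -4$ ($F{\left(t \right)} = \left(-8 - 1\right) + 5 = -9 + 5 = -4$)
$p{\left(H \right)} = - 4 H^{2}$
$- \frac{36418}{p{\left(-527 \right)}} = - \frac{36418}{\left(-4\right) \left(-527\right)^{2}} = - \frac{36418}{\left(-4\right) 277729} = - \frac{36418}{-1110916} = \left(-36418\right) \left(- \frac{1}{1110916}\right) = \frac{18209}{555458}$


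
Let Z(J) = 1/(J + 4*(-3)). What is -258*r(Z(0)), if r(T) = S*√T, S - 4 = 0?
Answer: -172*I*√3 ≈ -297.91*I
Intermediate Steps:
S = 4 (S = 4 + 0 = 4)
Z(J) = 1/(-12 + J) (Z(J) = 1/(J - 12) = 1/(-12 + J))
r(T) = 4*√T
-258*r(Z(0)) = -1032*√(1/(-12 + 0)) = -1032*√(1/(-12)) = -1032*√(-1/12) = -1032*I*√3/6 = -172*I*√3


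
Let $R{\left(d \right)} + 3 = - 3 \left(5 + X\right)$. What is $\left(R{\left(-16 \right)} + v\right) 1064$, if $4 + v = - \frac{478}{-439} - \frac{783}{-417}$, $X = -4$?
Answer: $- \frac{456657096}{61021} \approx -7483.6$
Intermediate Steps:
$R{\left(d \right)} = -6$ ($R{\left(d \right)} = -3 - 3 \left(5 - 4\right) = -3 - 3 = -6$)
$v = - \frac{63063}{61021}$ ($v = -4 - \left(- \frac{478}{439} - \frac{261}{139}\right) = -4 - - \frac{181021}{61021} = -4 + \left(\frac{478}{439} + \frac{261}{139}\right) = -4 + \frac{181021}{61021} = - \frac{63063}{61021} \approx -1.0335$)
$\left(R{\left(-16 \right)} + v\right) 1064 = \left(-6 - \frac{63063}{61021}\right) 1064 = \left(- \frac{429189}{61021}\right) 1064 = - \frac{456657096}{61021}$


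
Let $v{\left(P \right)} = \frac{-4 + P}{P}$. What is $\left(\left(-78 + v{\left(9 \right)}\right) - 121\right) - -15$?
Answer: $- \frac{1651}{9} \approx -183.44$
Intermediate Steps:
$v{\left(P \right)} = \frac{-4 + P}{P}$
$\left(\left(-78 + v{\left(9 \right)}\right) - 121\right) - -15 = \left(\left(-78 + \frac{-4 + 9}{9}\right) - 121\right) - -15 = \left(\left(-78 + \frac{1}{9} \cdot 5\right) - 121\right) + 15 = \left(\left(-78 + \frac{5}{9}\right) - 121\right) + 15 = \left(- \frac{697}{9} - 121\right) + 15 = - \frac{1786}{9} + 15 = - \frac{1651}{9}$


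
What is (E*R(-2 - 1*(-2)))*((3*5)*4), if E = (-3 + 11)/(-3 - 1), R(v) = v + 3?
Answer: -360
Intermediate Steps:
R(v) = 3 + v
E = -2 (E = 8/(-4) = 8*(-¼) = -2)
(E*R(-2 - 1*(-2)))*((3*5)*4) = (-2*(3 + (-2 - 1*(-2))))*((3*5)*4) = (-2*(3 + (-2 + 2)))*(15*4) = -2*(3 + 0)*60 = -2*3*60 = -6*60 = -360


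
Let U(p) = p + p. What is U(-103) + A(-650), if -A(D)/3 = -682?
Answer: 1840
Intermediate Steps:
A(D) = 2046 (A(D) = -3*(-682) = 2046)
U(p) = 2*p
U(-103) + A(-650) = 2*(-103) + 2046 = -206 + 2046 = 1840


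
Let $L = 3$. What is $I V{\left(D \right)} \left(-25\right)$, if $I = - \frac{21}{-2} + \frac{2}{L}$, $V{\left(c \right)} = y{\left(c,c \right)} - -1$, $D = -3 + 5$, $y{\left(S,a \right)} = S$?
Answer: $- \frac{1675}{2} \approx -837.5$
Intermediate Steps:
$D = 2$
$V{\left(c \right)} = 1 + c$ ($V{\left(c \right)} = c - -1 = c + 1 = 1 + c$)
$I = \frac{67}{6}$ ($I = - \frac{21}{-2} + \frac{2}{3} = \left(-21\right) \left(- \frac{1}{2}\right) + 2 \cdot \frac{1}{3} = \frac{21}{2} + \frac{2}{3} = \frac{67}{6} \approx 11.167$)
$I V{\left(D \right)} \left(-25\right) = \frac{67 \left(1 + 2\right)}{6} \left(-25\right) = \frac{67}{6} \cdot 3 \left(-25\right) = \frac{67}{2} \left(-25\right) = - \frac{1675}{2}$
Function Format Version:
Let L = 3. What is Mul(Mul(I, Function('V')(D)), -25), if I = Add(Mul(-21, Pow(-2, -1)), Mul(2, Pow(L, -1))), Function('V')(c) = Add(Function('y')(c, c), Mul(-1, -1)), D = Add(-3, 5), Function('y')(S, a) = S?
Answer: Rational(-1675, 2) ≈ -837.50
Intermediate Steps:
D = 2
Function('V')(c) = Add(1, c) (Function('V')(c) = Add(c, Mul(-1, -1)) = Add(c, 1) = Add(1, c))
I = Rational(67, 6) (I = Add(Mul(-21, Pow(-2, -1)), Mul(2, Pow(3, -1))) = Add(Mul(-21, Rational(-1, 2)), Mul(2, Rational(1, 3))) = Add(Rational(21, 2), Rational(2, 3)) = Rational(67, 6) ≈ 11.167)
Mul(Mul(I, Function('V')(D)), -25) = Mul(Mul(Rational(67, 6), Add(1, 2)), -25) = Mul(Mul(Rational(67, 6), 3), -25) = Mul(Rational(67, 2), -25) = Rational(-1675, 2)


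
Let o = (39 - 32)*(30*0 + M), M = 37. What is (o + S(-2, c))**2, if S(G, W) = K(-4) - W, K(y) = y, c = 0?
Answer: 65025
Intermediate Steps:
S(G, W) = -4 - W
o = 259 (o = (39 - 32)*(30*0 + 37) = 7*(0 + 37) = 7*37 = 259)
(o + S(-2, c))**2 = (259 + (-4 - 1*0))**2 = (259 + (-4 + 0))**2 = (259 - 4)**2 = 255**2 = 65025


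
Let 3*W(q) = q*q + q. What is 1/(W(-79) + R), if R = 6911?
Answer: 1/8965 ≈ 0.00011154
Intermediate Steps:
W(q) = q/3 + q**2/3 (W(q) = (q*q + q)/3 = (q**2 + q)/3 = (q + q**2)/3 = q/3 + q**2/3)
1/(W(-79) + R) = 1/((1/3)*(-79)*(1 - 79) + 6911) = 1/((1/3)*(-79)*(-78) + 6911) = 1/(2054 + 6911) = 1/8965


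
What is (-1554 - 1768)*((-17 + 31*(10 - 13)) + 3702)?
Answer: -11932624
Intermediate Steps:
(-1554 - 1768)*((-17 + 31*(10 - 13)) + 3702) = -3322*((-17 + 31*(-3)) + 3702) = -3322*((-17 - 93) + 3702) = -3322*(-110 + 3702) = -3322*3592 = -11932624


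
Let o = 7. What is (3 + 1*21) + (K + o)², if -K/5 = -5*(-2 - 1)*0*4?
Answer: 73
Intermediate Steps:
K = 0 (K = -5*(-5*(-2 - 1)*0)*4 = -5*(-(-15)*0)*4 = -5*(-5*0)*4 = -0*4 = -5*0 = 0)
(3 + 1*21) + (K + o)² = (3 + 1*21) + (0 + 7)² = (3 + 21) + 7² = 24 + 49 = 73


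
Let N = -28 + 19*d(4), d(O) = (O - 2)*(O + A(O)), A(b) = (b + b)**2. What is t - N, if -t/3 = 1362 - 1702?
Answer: -1536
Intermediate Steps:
A(b) = 4*b**2 (A(b) = (2*b)**2 = 4*b**2)
d(O) = (-2 + O)*(O + 4*O**2) (d(O) = (O - 2)*(O + 4*O**2) = (-2 + O)*(O + 4*O**2))
N = 2556 (N = -28 + 19*(4*(-2 - 7*4 + 4*4**2)) = -28 + 19*(4*(-2 - 28 + 4*16)) = -28 + 19*(4*(-2 - 28 + 64)) = -28 + 19*(4*34) = -28 + 19*136 = -28 + 2584 = 2556)
t = 1020 (t = -3*(1362 - 1702) = -3*(-340) = 1020)
t - N = 1020 - 1*2556 = 1020 - 2556 = -1536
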